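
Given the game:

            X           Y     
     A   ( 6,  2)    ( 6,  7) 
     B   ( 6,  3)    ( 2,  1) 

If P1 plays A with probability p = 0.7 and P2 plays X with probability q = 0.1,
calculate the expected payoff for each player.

E[P1] = 4.92, E[P2] = 4.91

Work:
E[P1] = p·q·π₁(A,X) + p·(1-q)·π₁(A,Y) + (1-p)·q·π₁(B,X) + (1-p)·(1-q)·π₁(B,Y)
= 0.7·0.1·6 + 0.7·0.9·6 + 0.3·0.1·6 + 0.3·0.9·2
= 4.92

E[P2] = 4.91 (similar calculation)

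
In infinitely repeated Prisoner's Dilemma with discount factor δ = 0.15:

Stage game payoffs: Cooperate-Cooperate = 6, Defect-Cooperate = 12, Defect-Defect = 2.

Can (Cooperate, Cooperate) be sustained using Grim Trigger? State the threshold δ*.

δ* = 0.6; since δ = 0.15 < 0.6, cooperation cannot be sustained

Work:
For Grim Trigger:
Cooperate forever: 6/(1-δ)
Defect then punished: 12 + 2·δ/(1-δ)
Need: 6/(1-δ) ≥ 12 + 2·δ/(1-δ)
Solving: δ ≥ (T-R)/(T-P) = (12-6)/(12-2) = 0.6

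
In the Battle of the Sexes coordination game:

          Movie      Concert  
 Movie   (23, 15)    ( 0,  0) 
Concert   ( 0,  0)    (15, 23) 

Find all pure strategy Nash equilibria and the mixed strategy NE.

Pure NE: (Movie, Movie) and (Concert, Concert); Mixed NE: p = 0.6053, q = 0.3947

Work:
Check pure NE:
(Movie, Movie): (23, 15) - no unilateral deviation beneficial
(Concert, Concert): (15, 23) - no unilateral deviation beneficial
Mixed NE: P1 plays Movie with p = 0.6053, P2 plays Movie with q = 0.3947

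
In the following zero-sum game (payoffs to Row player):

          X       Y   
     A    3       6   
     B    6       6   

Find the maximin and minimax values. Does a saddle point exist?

Maximin = 6, Minimax = 6, Saddle: True

Work:
Row minimums: [3, 6] → maximin = 6
Column maximums: [6, 6] → minimax = 6
Saddle point exists! Game value = 6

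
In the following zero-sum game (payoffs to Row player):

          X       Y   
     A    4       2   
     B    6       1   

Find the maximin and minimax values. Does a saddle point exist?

Maximin = 2, Minimax = 2, Saddle: True

Work:
Row minimums: [2, 1] → maximin = 2
Column maximums: [6, 2] → minimax = 2
Saddle point exists! Game value = 2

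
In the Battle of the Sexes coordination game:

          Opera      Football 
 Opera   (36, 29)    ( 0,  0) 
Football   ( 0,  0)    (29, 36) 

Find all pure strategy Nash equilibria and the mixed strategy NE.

Pure NE: (Opera, Opera) and (Football, Football); Mixed NE: p = 0.5538, q = 0.4462

Work:
Check pure NE:
(Opera, Opera): (36, 29) - no unilateral deviation beneficial
(Football, Football): (29, 36) - no unilateral deviation beneficial
Mixed NE: P1 plays Opera with p = 0.5538, P2 plays Opera with q = 0.4462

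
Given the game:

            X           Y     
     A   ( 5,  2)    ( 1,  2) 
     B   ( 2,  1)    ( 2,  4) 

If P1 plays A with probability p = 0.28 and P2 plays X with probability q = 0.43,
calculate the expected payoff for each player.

E[P1] = 2.2016, E[P2] = 2.5112

Work:
E[P1] = p·q·π₁(A,X) + p·(1-q)·π₁(A,Y) + (1-p)·q·π₁(B,X) + (1-p)·(1-q)·π₁(B,Y)
= 0.28·0.43·5 + 0.28·0.57·1 + 0.72·0.43·2 + 0.72·0.57·2
= 2.2016

E[P2] = 2.5112 (similar calculation)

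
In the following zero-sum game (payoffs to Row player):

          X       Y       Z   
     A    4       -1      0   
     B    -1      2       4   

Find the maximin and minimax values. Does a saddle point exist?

Maximin = -1, Minimax = 2, Saddle: False

Work:
Row minimums: [-1, -1] → maximin = -1
Column maximums: [4, 2, 4] → minimax = 2
No saddle point (maximin ≠ minimax). Mixed strategy needed.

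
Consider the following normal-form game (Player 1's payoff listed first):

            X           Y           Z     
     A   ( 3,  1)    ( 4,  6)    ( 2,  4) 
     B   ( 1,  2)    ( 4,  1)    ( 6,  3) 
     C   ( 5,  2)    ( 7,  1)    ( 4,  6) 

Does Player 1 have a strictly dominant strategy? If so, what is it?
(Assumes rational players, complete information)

No strictly dominant strategy exists for Player 1

Work:
A strategy strictly dominates another if it gives a strictly higher payoff against every opponent action. Compare each pair of P1's strategies column-by-column:
  A vs B: [3 vs 1, 4 vs 4, 2 vs 6] → A does not strictly dominate B (column Y: 4 ≤ 4)
  A vs C: [3 vs 5, 4 vs 7, 2 vs 4] → A does not strictly dominate C (column X: 3 ≤ 5)
  B vs A: [1 vs 3, 4 vs 4, 6 vs 2] → B does not strictly dominate A (column X: 1 ≤ 3)
  B vs C: [1 vs 5, 4 vs 7, 6 vs 4] → B does not strictly dominate C (column X: 1 ≤ 5)
  C vs A: [5 vs 3, 7 vs 4, 4 vs 2] → C strictly dominates A
  C vs B: [5 vs 1, 7 vs 4, 4 vs 6] → C does not strictly dominate B (column Z: 4 ≤ 6)
No single strategy strictly dominates all others → no strictly dominant strategy.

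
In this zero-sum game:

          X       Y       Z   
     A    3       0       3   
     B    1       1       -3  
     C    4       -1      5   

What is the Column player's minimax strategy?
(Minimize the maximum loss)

Column should play Y, value = 1

Work:
Column player minimizes Row's maximum payoff:
Column X: max payoff to Row = 4
Column Y: max payoff to Row = 1
Column Z: max payoff to Row = 5
Minimum is 1, achieved by column Y.
Minimax strategy: Y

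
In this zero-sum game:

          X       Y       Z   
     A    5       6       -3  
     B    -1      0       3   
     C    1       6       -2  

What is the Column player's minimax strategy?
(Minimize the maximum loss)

Column should play Z, value = 3

Work:
Column player minimizes Row's maximum payoff:
Column X: max payoff to Row = 5
Column Y: max payoff to Row = 6
Column Z: max payoff to Row = 3
Minimum is 3, achieved by column Z.
Minimax strategy: Z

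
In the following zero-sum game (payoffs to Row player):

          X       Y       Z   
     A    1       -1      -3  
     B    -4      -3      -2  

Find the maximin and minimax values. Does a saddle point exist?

Maximin = -3, Minimax = -2, Saddle: False

Work:
Row minimums: [-3, -4] → maximin = -3
Column maximums: [1, -1, -2] → minimax = -2
No saddle point (maximin ≠ minimax). Mixed strategy needed.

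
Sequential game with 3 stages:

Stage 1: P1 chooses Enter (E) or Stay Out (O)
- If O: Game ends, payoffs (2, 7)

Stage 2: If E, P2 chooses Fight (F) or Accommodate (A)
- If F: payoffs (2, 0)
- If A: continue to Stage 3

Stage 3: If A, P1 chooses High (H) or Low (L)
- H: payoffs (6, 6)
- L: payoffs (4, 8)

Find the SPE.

SPE: (E, A, H); Outcome (6, 6)

Work:
Stage 3: P1 chooses H (6 vs 4)
Stage 2: P2: F->0, A->6 (anticipating H). Choose A
Stage 1: P1: O->2, E->6 (anticipating A, H). Choose E
SPE path: E -> A -> H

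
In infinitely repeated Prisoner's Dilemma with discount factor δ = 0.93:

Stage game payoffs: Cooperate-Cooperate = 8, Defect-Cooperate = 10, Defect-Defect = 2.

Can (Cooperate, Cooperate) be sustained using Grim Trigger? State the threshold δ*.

δ* = 0.25; since δ = 0.93 ≥ 0.25, cooperation can be sustained

Work:
For Grim Trigger:
Cooperate forever: 8/(1-δ)
Defect then punished: 10 + 2·δ/(1-δ)
Need: 8/(1-δ) ≥ 10 + 2·δ/(1-δ)
Solving: δ ≥ (T-R)/(T-P) = (10-8)/(10-2) = 0.25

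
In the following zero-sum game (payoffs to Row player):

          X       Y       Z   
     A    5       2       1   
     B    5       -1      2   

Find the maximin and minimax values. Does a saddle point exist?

Maximin = 1, Minimax = 2, Saddle: False

Work:
Row minimums: [1, -1] → maximin = 1
Column maximums: [5, 2, 2] → minimax = 2
No saddle point (maximin ≠ minimax). Mixed strategy needed.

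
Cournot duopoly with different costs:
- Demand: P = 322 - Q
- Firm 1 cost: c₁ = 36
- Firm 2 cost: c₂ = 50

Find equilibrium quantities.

q₁* = 100.0, q₂* = 86.0

Work:
Reaction: q₁ = (322 - 36 - q₂)/2
Reaction: q₂ = (322 - 50 - q₁)/2
Solve simultaneously:
q₁* = (322 - 2×36 + 50)/3 = 100.0
q₂* = (322 - 2×50 + 36)/3 = 86.0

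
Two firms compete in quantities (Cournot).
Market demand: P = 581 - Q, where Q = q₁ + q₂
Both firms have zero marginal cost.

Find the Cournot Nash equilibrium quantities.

q₁* = q₂* = 193.67; P* = 193.67

Work:
Profit: π_i = P·q_i = (a - q_i - q_j)·q_i
FOC: ∂π_i/∂q_i = a - 2q_i - q_j = 0
Reaction function: q_i = (581 - q_j)/2
Symmetry: q* = 581/3 = 193.67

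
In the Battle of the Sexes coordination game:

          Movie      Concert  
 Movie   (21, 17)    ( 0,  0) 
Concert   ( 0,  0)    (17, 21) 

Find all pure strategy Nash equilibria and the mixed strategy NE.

Pure NE: (Movie, Movie) and (Concert, Concert); Mixed NE: p = 0.5526, q = 0.4474

Work:
Check pure NE:
(Movie, Movie): (21, 17) - no unilateral deviation beneficial
(Concert, Concert): (17, 21) - no unilateral deviation beneficial
Mixed NE: P1 plays Movie with p = 0.5526, P2 plays Movie with q = 0.4474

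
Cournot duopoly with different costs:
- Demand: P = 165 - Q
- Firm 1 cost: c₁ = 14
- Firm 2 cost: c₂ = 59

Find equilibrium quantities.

q₁* = 65.33, q₂* = 20.33

Work:
Reaction: q₁ = (165 - 14 - q₂)/2
Reaction: q₂ = (165 - 59 - q₁)/2
Solve simultaneously:
q₁* = (165 - 2×14 + 59)/3 = 65.33
q₂* = (165 - 2×59 + 14)/3 = 20.33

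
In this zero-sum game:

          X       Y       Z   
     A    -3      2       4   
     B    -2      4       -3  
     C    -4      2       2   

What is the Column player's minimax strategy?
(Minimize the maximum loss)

Column should play X, value = -2

Work:
Column player minimizes Row's maximum payoff:
Column X: max payoff to Row = -2
Column Y: max payoff to Row = 4
Column Z: max payoff to Row = 4
Minimum is -2, achieved by column X.
Minimax strategy: X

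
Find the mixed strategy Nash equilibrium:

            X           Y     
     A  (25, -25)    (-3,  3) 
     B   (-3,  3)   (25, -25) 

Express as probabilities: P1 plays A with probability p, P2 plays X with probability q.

p = 0.5, q = 0.5

Work:
Find probabilities that make opponent indifferent:
P2 chooses q to make P1 indifferent between A and B
P1 chooses p to make P2 indifferent between X and Y
Mixed NE: P1 plays (A: 0.5, B: 0.5), P2 plays (X: 0.5, Y: 0.5)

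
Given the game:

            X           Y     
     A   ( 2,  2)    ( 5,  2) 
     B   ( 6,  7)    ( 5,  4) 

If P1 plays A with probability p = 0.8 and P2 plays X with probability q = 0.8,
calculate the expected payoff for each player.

E[P1] = 3.24, E[P2] = 2.88

Work:
E[P1] = p·q·π₁(A,X) + p·(1-q)·π₁(A,Y) + (1-p)·q·π₁(B,X) + (1-p)·(1-q)·π₁(B,Y)
= 0.8·0.8·2 + 0.8·0.2·5 + 0.2·0.8·6 + 0.2·0.2·5
= 3.24

E[P2] = 2.88 (similar calculation)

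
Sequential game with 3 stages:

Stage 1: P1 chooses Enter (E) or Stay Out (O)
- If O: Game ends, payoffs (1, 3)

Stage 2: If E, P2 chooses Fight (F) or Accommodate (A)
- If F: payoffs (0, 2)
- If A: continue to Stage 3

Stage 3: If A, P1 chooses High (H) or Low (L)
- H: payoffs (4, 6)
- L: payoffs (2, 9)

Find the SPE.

SPE: (E, A, H); Outcome (4, 6)

Work:
Stage 3: P1 chooses H (4 vs 2)
Stage 2: P2: F->2, A->6 (anticipating H). Choose A
Stage 1: P1: O->1, E->4 (anticipating A, H). Choose E
SPE path: E -> A -> H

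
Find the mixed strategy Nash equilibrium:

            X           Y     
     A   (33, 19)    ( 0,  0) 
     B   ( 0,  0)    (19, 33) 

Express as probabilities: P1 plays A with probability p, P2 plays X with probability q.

p = 0.6346, q = 0.3654

Work:
Find probabilities that make opponent indifferent:
P2 chooses q to make P1 indifferent between A and B
P1 chooses p to make P2 indifferent between X and Y
Mixed NE: P1 plays (A: 0.6346, B: 0.3654), P2 plays (X: 0.3654, Y: 0.6346)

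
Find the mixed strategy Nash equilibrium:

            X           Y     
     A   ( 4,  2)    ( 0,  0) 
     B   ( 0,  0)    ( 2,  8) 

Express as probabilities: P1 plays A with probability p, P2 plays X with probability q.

p = 0.8, q = 0.3333

Work:
Find probabilities that make opponent indifferent:
P2 chooses q to make P1 indifferent between A and B
P1 chooses p to make P2 indifferent between X and Y
Mixed NE: P1 plays (A: 0.8, B: 0.2), P2 plays (X: 0.3333, Y: 0.6667)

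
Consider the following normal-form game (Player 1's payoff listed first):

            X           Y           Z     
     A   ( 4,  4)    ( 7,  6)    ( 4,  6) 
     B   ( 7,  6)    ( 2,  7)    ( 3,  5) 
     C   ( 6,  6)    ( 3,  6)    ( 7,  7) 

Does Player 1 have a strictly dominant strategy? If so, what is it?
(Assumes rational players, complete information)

No strictly dominant strategy exists for Player 1

Work:
A strategy strictly dominates another if it gives a strictly higher payoff against every opponent action. Compare each pair of P1's strategies column-by-column:
  A vs B: [4 vs 7, 7 vs 2, 4 vs 3] → A does not strictly dominate B (column X: 4 ≤ 7)
  A vs C: [4 vs 6, 7 vs 3, 4 vs 7] → A does not strictly dominate C (column X: 4 ≤ 6)
  B vs A: [7 vs 4, 2 vs 7, 3 vs 4] → B does not strictly dominate A (column Y: 2 ≤ 7)
  B vs C: [7 vs 6, 2 vs 3, 3 vs 7] → B does not strictly dominate C (column Y: 2 ≤ 3)
  C vs A: [6 vs 4, 3 vs 7, 7 vs 4] → C does not strictly dominate A (column Y: 3 ≤ 7)
  C vs B: [6 vs 7, 3 vs 2, 7 vs 3] → C does not strictly dominate B (column X: 6 ≤ 7)
No single strategy strictly dominates all others → no strictly dominant strategy.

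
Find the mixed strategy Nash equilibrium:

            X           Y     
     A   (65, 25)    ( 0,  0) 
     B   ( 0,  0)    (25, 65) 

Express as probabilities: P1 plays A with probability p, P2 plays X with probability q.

p = 0.7222, q = 0.2778

Work:
Find probabilities that make opponent indifferent:
P2 chooses q to make P1 indifferent between A and B
P1 chooses p to make P2 indifferent between X and Y
Mixed NE: P1 plays (A: 0.7222, B: 0.2778), P2 plays (X: 0.2778, Y: 0.7222)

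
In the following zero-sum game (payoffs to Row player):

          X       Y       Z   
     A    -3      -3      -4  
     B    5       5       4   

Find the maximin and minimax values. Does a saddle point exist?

Maximin = 4, Minimax = 4, Saddle: True

Work:
Row minimums: [-4, 4] → maximin = 4
Column maximums: [5, 5, 4] → minimax = 4
Saddle point exists! Game value = 4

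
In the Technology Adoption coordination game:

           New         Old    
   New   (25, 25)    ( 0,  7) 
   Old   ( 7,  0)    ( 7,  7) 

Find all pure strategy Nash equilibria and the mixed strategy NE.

Pure NE: (New, New) and (Old, Old); Mixed NE: p = 0.28, q = 0.28

Work:
Check pure NE:
(New, New): (25, 25) - no unilateral deviation beneficial
(Old, Old): (7, 7) - no unilateral deviation beneficial
Mixed NE: P1 plays New with p = 0.28, P2 plays New with q = 0.28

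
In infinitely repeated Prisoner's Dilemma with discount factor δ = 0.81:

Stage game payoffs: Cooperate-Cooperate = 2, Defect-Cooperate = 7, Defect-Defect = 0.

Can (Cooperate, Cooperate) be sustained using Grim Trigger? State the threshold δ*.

δ* = 0.7143; since δ = 0.81 ≥ 0.7143, cooperation can be sustained

Work:
For Grim Trigger:
Cooperate forever: 2/(1-δ)
Defect then punished: 7 + 0·δ/(1-δ)
Need: 2/(1-δ) ≥ 7 + 0·δ/(1-δ)
Solving: δ ≥ (T-R)/(T-P) = (7-2)/(7-0) = 0.7143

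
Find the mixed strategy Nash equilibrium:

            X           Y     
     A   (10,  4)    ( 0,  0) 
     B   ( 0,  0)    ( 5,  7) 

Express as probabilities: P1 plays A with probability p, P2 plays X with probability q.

p = 0.6364, q = 0.3333

Work:
Find probabilities that make opponent indifferent:
P2 chooses q to make P1 indifferent between A and B
P1 chooses p to make P2 indifferent between X and Y
Mixed NE: P1 plays (A: 0.6364, B: 0.3636), P2 plays (X: 0.3333, Y: 0.6667)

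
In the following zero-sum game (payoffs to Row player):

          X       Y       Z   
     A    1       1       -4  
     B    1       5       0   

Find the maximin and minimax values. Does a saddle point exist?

Maximin = 0, Minimax = 0, Saddle: True

Work:
Row minimums: [-4, 0] → maximin = 0
Column maximums: [1, 5, 0] → minimax = 0
Saddle point exists! Game value = 0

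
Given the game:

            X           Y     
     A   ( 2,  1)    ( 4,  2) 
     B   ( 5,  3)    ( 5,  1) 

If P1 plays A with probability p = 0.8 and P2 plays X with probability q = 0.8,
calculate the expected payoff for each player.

E[P1] = 2.92, E[P2] = 1.48

Work:
E[P1] = p·q·π₁(A,X) + p·(1-q)·π₁(A,Y) + (1-p)·q·π₁(B,X) + (1-p)·(1-q)·π₁(B,Y)
= 0.8·0.8·2 + 0.8·0.2·4 + 0.2·0.8·5 + 0.2·0.2·5
= 2.92

E[P2] = 1.48 (similar calculation)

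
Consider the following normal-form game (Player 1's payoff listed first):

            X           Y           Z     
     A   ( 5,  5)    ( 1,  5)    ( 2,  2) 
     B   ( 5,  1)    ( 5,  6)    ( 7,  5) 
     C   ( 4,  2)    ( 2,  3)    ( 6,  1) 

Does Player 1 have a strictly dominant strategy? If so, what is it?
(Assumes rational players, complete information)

No strictly dominant strategy exists for Player 1

Work:
A strategy strictly dominates another if it gives a strictly higher payoff against every opponent action. Compare each pair of P1's strategies column-by-column:
  A vs B: [5 vs 5, 1 vs 5, 2 vs 7] → A does not strictly dominate B (column X: 5 ≤ 5)
  A vs C: [5 vs 4, 1 vs 2, 2 vs 6] → A does not strictly dominate C (column Y: 1 ≤ 2)
  B vs A: [5 vs 5, 5 vs 1, 7 vs 2] → B does not strictly dominate A (column X: 5 ≤ 5)
  B vs C: [5 vs 4, 5 vs 2, 7 vs 6] → B strictly dominates C
  C vs A: [4 vs 5, 2 vs 1, 6 vs 2] → C does not strictly dominate A (column X: 4 ≤ 5)
  C vs B: [4 vs 5, 2 vs 5, 6 vs 7] → C does not strictly dominate B (column X: 4 ≤ 5)
No single strategy strictly dominates all others → no strictly dominant strategy.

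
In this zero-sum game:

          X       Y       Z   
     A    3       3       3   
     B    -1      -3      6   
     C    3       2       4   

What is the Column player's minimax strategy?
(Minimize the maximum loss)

Column should play X or Y (all achieve the minimum), value = 3

Work:
Column player minimizes Row's maximum payoff:
Column X: max payoff to Row = 3
Column Y: max payoff to Row = 3
Column Z: max payoff to Row = 6
Minimum is 3, achieved by columns X, Y (tied).
Each of X or Y is a minimax strategy.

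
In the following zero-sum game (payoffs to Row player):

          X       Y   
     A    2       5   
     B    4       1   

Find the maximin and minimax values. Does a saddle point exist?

Maximin = 2, Minimax = 4, Saddle: False

Work:
Row minimums: [2, 1] → maximin = 2
Column maximums: [4, 5] → minimax = 4
No saddle point (maximin ≠ minimax). Mixed strategy needed.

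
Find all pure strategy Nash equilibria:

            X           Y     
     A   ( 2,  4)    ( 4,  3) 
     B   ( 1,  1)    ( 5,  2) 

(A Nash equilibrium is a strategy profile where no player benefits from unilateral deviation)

Nash equilibrium: (A, X), (B, Y)

Work:
Best responses:
  P1 vs X: payoffs [2, 1] → best response A (payoff 2)
  P1 vs Y: payoffs [4, 5] → best response B (payoff 5)
  P2 vs A: payoffs [4, 3] → best response X (payoff 4)
  P2 vs B: payoffs [1, 2] → best response Y (payoff 2)
Mutual best responses: (A,X), (B,Y) → Nash equilibria.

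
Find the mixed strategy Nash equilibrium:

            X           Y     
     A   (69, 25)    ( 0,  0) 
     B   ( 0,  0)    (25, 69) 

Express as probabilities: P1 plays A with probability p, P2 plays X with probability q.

p = 0.734, q = 0.266

Work:
Find probabilities that make opponent indifferent:
P2 chooses q to make P1 indifferent between A and B
P1 chooses p to make P2 indifferent between X and Y
Mixed NE: P1 plays (A: 0.734, B: 0.266), P2 plays (X: 0.266, Y: 0.734)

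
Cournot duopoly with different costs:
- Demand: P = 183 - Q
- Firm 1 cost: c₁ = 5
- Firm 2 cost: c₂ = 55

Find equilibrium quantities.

q₁* = 76.0, q₂* = 26.0

Work:
Reaction: q₁ = (183 - 5 - q₂)/2
Reaction: q₂ = (183 - 55 - q₁)/2
Solve simultaneously:
q₁* = (183 - 2×5 + 55)/3 = 76.0
q₂* = (183 - 2×55 + 5)/3 = 26.0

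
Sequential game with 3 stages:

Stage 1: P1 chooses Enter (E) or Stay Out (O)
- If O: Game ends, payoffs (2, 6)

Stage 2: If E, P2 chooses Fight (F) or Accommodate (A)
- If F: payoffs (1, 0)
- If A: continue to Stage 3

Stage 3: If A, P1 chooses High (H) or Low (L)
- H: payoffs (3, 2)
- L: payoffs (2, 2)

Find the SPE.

SPE: (E, A, H); Outcome (3, 2)

Work:
Stage 3: P1 chooses H (3 vs 2)
Stage 2: P2: F->0, A->2 (anticipating H). Choose A
Stage 1: P1: O->2, E->3 (anticipating A, H). Choose E
SPE path: E -> A -> H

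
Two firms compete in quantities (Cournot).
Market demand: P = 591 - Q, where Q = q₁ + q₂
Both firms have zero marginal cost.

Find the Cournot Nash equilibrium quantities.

q₁* = q₂* = 197.0; P* = 197.0

Work:
Profit: π_i = P·q_i = (a - q_i - q_j)·q_i
FOC: ∂π_i/∂q_i = a - 2q_i - q_j = 0
Reaction function: q_i = (591 - q_j)/2
Symmetry: q* = 591/3 = 197.0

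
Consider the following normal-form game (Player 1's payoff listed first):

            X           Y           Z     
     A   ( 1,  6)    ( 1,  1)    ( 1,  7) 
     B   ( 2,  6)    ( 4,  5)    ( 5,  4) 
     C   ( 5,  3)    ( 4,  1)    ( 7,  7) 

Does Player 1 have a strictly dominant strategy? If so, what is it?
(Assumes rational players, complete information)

No strictly dominant strategy exists for Player 1

Work:
A strategy strictly dominates another if it gives a strictly higher payoff against every opponent action. Compare each pair of P1's strategies column-by-column:
  A vs B: [1 vs 2, 1 vs 4, 1 vs 5] → A does not strictly dominate B (column X: 1 ≤ 2)
  A vs C: [1 vs 5, 1 vs 4, 1 vs 7] → A does not strictly dominate C (column X: 1 ≤ 5)
  B vs A: [2 vs 1, 4 vs 1, 5 vs 1] → B strictly dominates A
  B vs C: [2 vs 5, 4 vs 4, 5 vs 7] → B does not strictly dominate C (column X: 2 ≤ 5)
  C vs A: [5 vs 1, 4 vs 1, 7 vs 1] → C strictly dominates A
  C vs B: [5 vs 2, 4 vs 4, 7 vs 5] → C does not strictly dominate B (column Y: 4 ≤ 4)
No single strategy strictly dominates all others → no strictly dominant strategy.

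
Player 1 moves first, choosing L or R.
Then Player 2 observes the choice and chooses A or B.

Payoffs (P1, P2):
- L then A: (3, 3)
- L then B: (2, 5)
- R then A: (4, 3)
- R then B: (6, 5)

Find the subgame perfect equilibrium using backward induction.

P1 plays R, P2 plays B after L and B after R; Payoff (6, 5)

Work:
Backward induction:
After L: P2 chooses B → P1 gets 2
After R: P2 chooses B → P1 gets 6
P1 chooses R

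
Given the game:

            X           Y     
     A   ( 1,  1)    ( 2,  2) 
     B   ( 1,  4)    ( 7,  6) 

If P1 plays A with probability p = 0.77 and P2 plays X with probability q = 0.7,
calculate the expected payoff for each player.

E[P1] = 1.645, E[P2] = 2.059

Work:
E[P1] = p·q·π₁(A,X) + p·(1-q)·π₁(A,Y) + (1-p)·q·π₁(B,X) + (1-p)·(1-q)·π₁(B,Y)
= 0.77·0.7·1 + 0.77·0.3·2 + 0.23·0.7·1 + 0.23·0.3·7
= 1.645

E[P2] = 2.059 (similar calculation)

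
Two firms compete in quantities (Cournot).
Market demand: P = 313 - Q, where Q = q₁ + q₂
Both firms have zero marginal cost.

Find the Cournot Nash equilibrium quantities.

q₁* = q₂* = 104.33; P* = 104.33

Work:
Profit: π_i = P·q_i = (a - q_i - q_j)·q_i
FOC: ∂π_i/∂q_i = a - 2q_i - q_j = 0
Reaction function: q_i = (313 - q_j)/2
Symmetry: q* = 313/3 = 104.33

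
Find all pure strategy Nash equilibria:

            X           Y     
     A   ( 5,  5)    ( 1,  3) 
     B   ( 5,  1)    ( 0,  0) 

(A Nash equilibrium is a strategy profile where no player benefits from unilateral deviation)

Nash equilibrium: (A, X), (B, X)

Work:
Best responses:
  P1 vs X: payoffs [5, 5] → best response A/B (payoff 5)
  P1 vs Y: payoffs [1, 0] → best response A (payoff 1)
  P2 vs A: payoffs [5, 3] → best response X (payoff 5)
  P2 vs B: payoffs [1, 0] → best response X (payoff 1)
Mutual best responses: (A,X), (B,X) → Nash equilibria.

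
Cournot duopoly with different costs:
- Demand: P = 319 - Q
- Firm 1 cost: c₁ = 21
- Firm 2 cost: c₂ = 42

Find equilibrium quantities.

q₁* = 106.33, q₂* = 85.33

Work:
Reaction: q₁ = (319 - 21 - q₂)/2
Reaction: q₂ = (319 - 42 - q₁)/2
Solve simultaneously:
q₁* = (319 - 2×21 + 42)/3 = 106.33
q₂* = (319 - 2×42 + 21)/3 = 85.33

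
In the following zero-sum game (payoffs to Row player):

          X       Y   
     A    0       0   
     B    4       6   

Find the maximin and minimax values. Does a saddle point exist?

Maximin = 4, Minimax = 4, Saddle: True

Work:
Row minimums: [0, 4] → maximin = 4
Column maximums: [4, 6] → minimax = 4
Saddle point exists! Game value = 4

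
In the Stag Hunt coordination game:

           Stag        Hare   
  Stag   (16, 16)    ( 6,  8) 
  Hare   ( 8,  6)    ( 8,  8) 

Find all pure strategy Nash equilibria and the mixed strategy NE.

Pure NE: (Stag, Stag) and (Hare, Hare); Mixed NE: p = 0.2, q = 0.2

Work:
Check pure NE:
(Stag, Stag): (16, 16) - no unilateral deviation beneficial
(Hare, Hare): (8, 8) - no unilateral deviation beneficial
Mixed NE: P1 plays Stag with p = 0.2, P2 plays Stag with q = 0.2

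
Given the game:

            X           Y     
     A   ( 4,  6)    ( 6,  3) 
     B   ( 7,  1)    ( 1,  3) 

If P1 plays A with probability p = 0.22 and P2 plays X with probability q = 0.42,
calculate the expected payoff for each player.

E[P1] = 3.8808, E[P2] = 2.622

Work:
E[P1] = p·q·π₁(A,X) + p·(1-q)·π₁(A,Y) + (1-p)·q·π₁(B,X) + (1-p)·(1-q)·π₁(B,Y)
= 0.22·0.42·4 + 0.22·0.58·6 + 0.78·0.42·7 + 0.78·0.58·1
= 3.8808

E[P2] = 2.622 (similar calculation)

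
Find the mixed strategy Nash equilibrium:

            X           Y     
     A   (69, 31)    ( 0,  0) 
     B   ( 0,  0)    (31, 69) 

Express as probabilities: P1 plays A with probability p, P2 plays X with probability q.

p = 0.69, q = 0.31

Work:
Find probabilities that make opponent indifferent:
P2 chooses q to make P1 indifferent between A and B
P1 chooses p to make P2 indifferent between X and Y
Mixed NE: P1 plays (A: 0.69, B: 0.31), P2 plays (X: 0.31, Y: 0.69)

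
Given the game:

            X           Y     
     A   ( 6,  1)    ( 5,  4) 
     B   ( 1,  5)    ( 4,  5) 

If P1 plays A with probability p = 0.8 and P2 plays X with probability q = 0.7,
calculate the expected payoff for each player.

E[P1] = 4.94, E[P2] = 2.52

Work:
E[P1] = p·q·π₁(A,X) + p·(1-q)·π₁(A,Y) + (1-p)·q·π₁(B,X) + (1-p)·(1-q)·π₁(B,Y)
= 0.8·0.7·6 + 0.8·0.3·5 + 0.2·0.7·1 + 0.2·0.3·4
= 4.94

E[P2] = 2.52 (similar calculation)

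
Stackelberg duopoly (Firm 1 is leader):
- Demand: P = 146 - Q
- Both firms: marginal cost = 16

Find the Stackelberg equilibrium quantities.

q₁* (leader) = 65.0, q₂* (follower) = 32.5

Work:
Follower's reaction: q₂ = (a - c - q₁)/2
Leader substitutes: π₁ = q₁·(a - q₁ - (a-c-q₁)/2 - c)
FOC: q₁* = (146 - 16)/2 = 65.00
Then: q₂* = (146 - 16 - 65.0)/2 = 32.50
Leader has first-mover advantage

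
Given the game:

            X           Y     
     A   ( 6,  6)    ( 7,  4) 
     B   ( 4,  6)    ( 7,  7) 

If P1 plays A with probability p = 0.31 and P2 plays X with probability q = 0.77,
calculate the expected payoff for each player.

E[P1] = 5.1674, E[P2] = 6.0161

Work:
E[P1] = p·q·π₁(A,X) + p·(1-q)·π₁(A,Y) + (1-p)·q·π₁(B,X) + (1-p)·(1-q)·π₁(B,Y)
= 0.31·0.77·6 + 0.31·0.23·7 + 0.69·0.77·4 + 0.69·0.23·7
= 5.1674

E[P2] = 6.0161 (similar calculation)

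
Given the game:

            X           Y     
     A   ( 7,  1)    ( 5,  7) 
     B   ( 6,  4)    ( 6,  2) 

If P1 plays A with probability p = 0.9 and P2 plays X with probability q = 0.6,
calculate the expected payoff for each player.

E[P1] = 6.18, E[P2] = 3.38

Work:
E[P1] = p·q·π₁(A,X) + p·(1-q)·π₁(A,Y) + (1-p)·q·π₁(B,X) + (1-p)·(1-q)·π₁(B,Y)
= 0.9·0.6·7 + 0.9·0.4·5 + 0.1·0.6·6 + 0.1·0.4·6
= 6.18

E[P2] = 3.38 (similar calculation)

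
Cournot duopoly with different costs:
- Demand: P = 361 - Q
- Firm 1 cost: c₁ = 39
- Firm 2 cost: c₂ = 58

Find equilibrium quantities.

q₁* = 113.67, q₂* = 94.67

Work:
Reaction: q₁ = (361 - 39 - q₂)/2
Reaction: q₂ = (361 - 58 - q₁)/2
Solve simultaneously:
q₁* = (361 - 2×39 + 58)/3 = 113.67
q₂* = (361 - 2×58 + 39)/3 = 94.67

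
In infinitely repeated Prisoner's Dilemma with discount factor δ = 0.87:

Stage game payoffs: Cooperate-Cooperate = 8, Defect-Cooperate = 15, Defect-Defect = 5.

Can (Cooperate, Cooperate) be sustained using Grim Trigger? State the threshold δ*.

δ* = 0.7; since δ = 0.87 ≥ 0.7, cooperation can be sustained

Work:
For Grim Trigger:
Cooperate forever: 8/(1-δ)
Defect then punished: 15 + 5·δ/(1-δ)
Need: 8/(1-δ) ≥ 15 + 5·δ/(1-δ)
Solving: δ ≥ (T-R)/(T-P) = (15-8)/(15-5) = 0.7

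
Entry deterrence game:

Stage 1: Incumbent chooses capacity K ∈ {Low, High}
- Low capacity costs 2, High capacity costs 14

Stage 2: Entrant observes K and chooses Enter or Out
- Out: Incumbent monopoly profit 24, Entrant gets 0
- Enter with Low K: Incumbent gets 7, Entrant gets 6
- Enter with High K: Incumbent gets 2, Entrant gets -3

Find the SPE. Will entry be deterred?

SPE: (High, Enter|Low, Out|High); Entry deterred. Incumbent net profit = 10

Work:
After Low K: Entrant enters (6 > 0)
After High K: Entrant stays out (-3 < 0)
Incumbent: Low → 7−2=5, High → 24−14=10
Incumbent chooses High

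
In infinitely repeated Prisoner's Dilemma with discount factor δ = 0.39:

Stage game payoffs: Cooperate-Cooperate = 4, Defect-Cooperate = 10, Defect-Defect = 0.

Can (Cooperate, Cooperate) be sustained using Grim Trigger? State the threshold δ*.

δ* = 0.6; since δ = 0.39 < 0.6, cooperation cannot be sustained

Work:
For Grim Trigger:
Cooperate forever: 4/(1-δ)
Defect then punished: 10 + 0·δ/(1-δ)
Need: 4/(1-δ) ≥ 10 + 0·δ/(1-δ)
Solving: δ ≥ (T-R)/(T-P) = (10-4)/(10-0) = 0.6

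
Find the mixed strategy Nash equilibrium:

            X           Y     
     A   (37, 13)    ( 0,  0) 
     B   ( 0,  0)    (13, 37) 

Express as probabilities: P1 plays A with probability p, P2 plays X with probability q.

p = 0.74, q = 0.26

Work:
Find probabilities that make opponent indifferent:
P2 chooses q to make P1 indifferent between A and B
P1 chooses p to make P2 indifferent between X and Y
Mixed NE: P1 plays (A: 0.74, B: 0.26), P2 plays (X: 0.26, Y: 0.74)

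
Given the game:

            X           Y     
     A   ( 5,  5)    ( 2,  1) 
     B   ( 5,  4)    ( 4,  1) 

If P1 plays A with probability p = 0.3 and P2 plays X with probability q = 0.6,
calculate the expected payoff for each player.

E[P1] = 4.36, E[P2] = 2.98

Work:
E[P1] = p·q·π₁(A,X) + p·(1-q)·π₁(A,Y) + (1-p)·q·π₁(B,X) + (1-p)·(1-q)·π₁(B,Y)
= 0.3·0.6·5 + 0.3·0.4·2 + 0.7·0.6·5 + 0.7·0.4·4
= 4.36

E[P2] = 2.98 (similar calculation)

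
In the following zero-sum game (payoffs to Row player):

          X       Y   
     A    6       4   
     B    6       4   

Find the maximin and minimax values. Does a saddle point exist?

Maximin = 4, Minimax = 4, Saddle: True

Work:
Row minimums: [4, 4] → maximin = 4
Column maximums: [6, 4] → minimax = 4
Saddle point exists! Game value = 4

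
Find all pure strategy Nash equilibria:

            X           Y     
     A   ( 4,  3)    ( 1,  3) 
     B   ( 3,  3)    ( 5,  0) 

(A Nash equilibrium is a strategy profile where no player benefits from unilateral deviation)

Nash equilibrium: (A, X)

Work:
Best responses:
  P1 vs X: payoffs [4, 3] → best response A (payoff 4)
  P1 vs Y: payoffs [1, 5] → best response B (payoff 5)
  P2 vs A: payoffs [3, 3] → best response X/Y (payoff 3)
  P2 vs B: payoffs [3, 0] → best response X (payoff 3)
Mutual best responses: (A,X) → Nash equilibria.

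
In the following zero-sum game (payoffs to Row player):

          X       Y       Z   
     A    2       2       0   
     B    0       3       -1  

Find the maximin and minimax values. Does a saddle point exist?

Maximin = 0, Minimax = 0, Saddle: True

Work:
Row minimums: [0, -1] → maximin = 0
Column maximums: [2, 3, 0] → minimax = 0
Saddle point exists! Game value = 0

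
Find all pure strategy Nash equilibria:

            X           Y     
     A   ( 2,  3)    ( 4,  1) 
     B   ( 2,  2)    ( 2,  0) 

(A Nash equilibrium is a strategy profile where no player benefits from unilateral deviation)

Nash equilibrium: (A, X), (B, X)

Work:
Best responses:
  P1 vs X: payoffs [2, 2] → best response A/B (payoff 2)
  P1 vs Y: payoffs [4, 2] → best response A (payoff 4)
  P2 vs A: payoffs [3, 1] → best response X (payoff 3)
  P2 vs B: payoffs [2, 0] → best response X (payoff 2)
Mutual best responses: (A,X), (B,X) → Nash equilibria.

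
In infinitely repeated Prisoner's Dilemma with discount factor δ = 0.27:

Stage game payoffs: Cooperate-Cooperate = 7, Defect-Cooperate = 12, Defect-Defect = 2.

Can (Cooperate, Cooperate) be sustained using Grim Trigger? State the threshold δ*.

δ* = 0.5; since δ = 0.27 < 0.5, cooperation cannot be sustained

Work:
For Grim Trigger:
Cooperate forever: 7/(1-δ)
Defect then punished: 12 + 2·δ/(1-δ)
Need: 7/(1-δ) ≥ 12 + 2·δ/(1-δ)
Solving: δ ≥ (T-R)/(T-P) = (12-7)/(12-2) = 0.5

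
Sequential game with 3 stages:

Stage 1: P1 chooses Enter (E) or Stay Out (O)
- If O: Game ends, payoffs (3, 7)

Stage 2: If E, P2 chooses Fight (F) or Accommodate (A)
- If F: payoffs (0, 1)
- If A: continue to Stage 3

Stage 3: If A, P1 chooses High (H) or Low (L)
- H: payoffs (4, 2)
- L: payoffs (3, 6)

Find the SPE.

SPE: (E, A, H); Outcome (4, 2)

Work:
Stage 3: P1 chooses H (4 vs 3)
Stage 2: P2: F->1, A->2 (anticipating H). Choose A
Stage 1: P1: O->3, E->4 (anticipating A, H). Choose E
SPE path: E -> A -> H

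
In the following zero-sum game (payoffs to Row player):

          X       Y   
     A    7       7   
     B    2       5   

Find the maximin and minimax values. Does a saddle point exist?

Maximin = 7, Minimax = 7, Saddle: True

Work:
Row minimums: [7, 2] → maximin = 7
Column maximums: [7, 7] → minimax = 7
Saddle point exists! Game value = 7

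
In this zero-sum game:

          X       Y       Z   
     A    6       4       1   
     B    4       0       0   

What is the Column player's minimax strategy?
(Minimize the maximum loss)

Column should play Z, value = 1

Work:
Column player minimizes Row's maximum payoff:
Column X: max payoff to Row = 6
Column Y: max payoff to Row = 4
Column Z: max payoff to Row = 1
Minimum is 1, achieved by column Z.
Minimax strategy: Z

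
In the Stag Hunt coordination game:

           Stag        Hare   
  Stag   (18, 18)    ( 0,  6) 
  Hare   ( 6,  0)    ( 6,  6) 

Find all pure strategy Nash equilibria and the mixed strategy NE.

Pure NE: (Stag, Stag) and (Hare, Hare); Mixed NE: p = 0.3333, q = 0.3333

Work:
Check pure NE:
(Stag, Stag): (18, 18) - no unilateral deviation beneficial
(Hare, Hare): (6, 6) - no unilateral deviation beneficial
Mixed NE: P1 plays Stag with p = 0.3333, P2 plays Stag with q = 0.3333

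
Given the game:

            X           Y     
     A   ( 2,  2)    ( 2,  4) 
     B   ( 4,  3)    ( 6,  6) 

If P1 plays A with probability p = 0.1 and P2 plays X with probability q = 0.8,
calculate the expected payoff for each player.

E[P1] = 4.16, E[P2] = 3.48

Work:
E[P1] = p·q·π₁(A,X) + p·(1-q)·π₁(A,Y) + (1-p)·q·π₁(B,X) + (1-p)·(1-q)·π₁(B,Y)
= 0.1·0.8·2 + 0.1·0.2·2 + 0.9·0.8·4 + 0.9·0.2·6
= 4.16

E[P2] = 3.48 (similar calculation)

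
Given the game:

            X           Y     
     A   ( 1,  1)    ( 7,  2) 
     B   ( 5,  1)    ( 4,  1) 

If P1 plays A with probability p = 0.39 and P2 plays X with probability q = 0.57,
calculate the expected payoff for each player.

E[P1] = 4.1839, E[P2] = 1.1677

Work:
E[P1] = p·q·π₁(A,X) + p·(1-q)·π₁(A,Y) + (1-p)·q·π₁(B,X) + (1-p)·(1-q)·π₁(B,Y)
= 0.39·0.57·1 + 0.39·0.43·7 + 0.61·0.57·5 + 0.61·0.43·4
= 4.1839

E[P2] = 1.1677 (similar calculation)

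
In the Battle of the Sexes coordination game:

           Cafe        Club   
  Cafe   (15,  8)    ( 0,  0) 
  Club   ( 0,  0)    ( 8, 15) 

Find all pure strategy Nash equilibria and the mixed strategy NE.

Pure NE: (Cafe, Cafe) and (Club, Club); Mixed NE: p = 0.6522, q = 0.3478

Work:
Check pure NE:
(Cafe, Cafe): (15, 8) - no unilateral deviation beneficial
(Club, Club): (8, 15) - no unilateral deviation beneficial
Mixed NE: P1 plays Cafe with p = 0.6522, P2 plays Cafe with q = 0.3478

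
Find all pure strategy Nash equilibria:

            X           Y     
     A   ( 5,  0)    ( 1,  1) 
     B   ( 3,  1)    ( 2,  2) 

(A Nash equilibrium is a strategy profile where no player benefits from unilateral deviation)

Nash equilibrium: (B, Y)

Work:
Best responses:
  P1 vs X: payoffs [5, 3] → best response A (payoff 5)
  P1 vs Y: payoffs [1, 2] → best response B (payoff 2)
  P2 vs A: payoffs [0, 1] → best response Y (payoff 1)
  P2 vs B: payoffs [1, 2] → best response Y (payoff 2)
Mutual best responses: (B,Y) → Nash equilibria.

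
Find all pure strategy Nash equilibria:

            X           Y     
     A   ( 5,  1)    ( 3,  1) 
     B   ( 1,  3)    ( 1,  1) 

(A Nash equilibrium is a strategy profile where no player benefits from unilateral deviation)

Nash equilibrium: (A, X), (A, Y)

Work:
Best responses:
  P1 vs X: payoffs [5, 1] → best response A (payoff 5)
  P1 vs Y: payoffs [3, 1] → best response A (payoff 3)
  P2 vs A: payoffs [1, 1] → best response X/Y (payoff 1)
  P2 vs B: payoffs [3, 1] → best response X (payoff 3)
Mutual best responses: (A,X), (A,Y) → Nash equilibria.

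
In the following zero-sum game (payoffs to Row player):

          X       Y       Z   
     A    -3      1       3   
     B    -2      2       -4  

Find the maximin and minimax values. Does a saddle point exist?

Maximin = -3, Minimax = -2, Saddle: False

Work:
Row minimums: [-3, -4] → maximin = -3
Column maximums: [-2, 2, 3] → minimax = -2
No saddle point (maximin ≠ minimax). Mixed strategy needed.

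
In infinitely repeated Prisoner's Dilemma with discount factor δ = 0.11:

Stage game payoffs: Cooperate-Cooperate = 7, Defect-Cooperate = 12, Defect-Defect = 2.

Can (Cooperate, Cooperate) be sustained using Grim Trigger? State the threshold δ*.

δ* = 0.5; since δ = 0.11 < 0.5, cooperation cannot be sustained

Work:
For Grim Trigger:
Cooperate forever: 7/(1-δ)
Defect then punished: 12 + 2·δ/(1-δ)
Need: 7/(1-δ) ≥ 12 + 2·δ/(1-δ)
Solving: δ ≥ (T-R)/(T-P) = (12-7)/(12-2) = 0.5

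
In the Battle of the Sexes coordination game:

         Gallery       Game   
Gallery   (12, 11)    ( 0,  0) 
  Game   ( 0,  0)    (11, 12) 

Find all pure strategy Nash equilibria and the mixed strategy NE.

Pure NE: (Gallery, Gallery) and (Game, Game); Mixed NE: p = 0.5217, q = 0.4783

Work:
Check pure NE:
(Gallery, Gallery): (12, 11) - no unilateral deviation beneficial
(Game, Game): (11, 12) - no unilateral deviation beneficial
Mixed NE: P1 plays Gallery with p = 0.5217, P2 plays Gallery with q = 0.4783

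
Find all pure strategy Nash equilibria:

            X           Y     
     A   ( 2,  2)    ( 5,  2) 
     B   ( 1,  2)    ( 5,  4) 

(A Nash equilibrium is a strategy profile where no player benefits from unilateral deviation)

Nash equilibrium: (A, X), (A, Y), (B, Y)

Work:
Best responses:
  P1 vs X: payoffs [2, 1] → best response A (payoff 2)
  P1 vs Y: payoffs [5, 5] → best response A/B (payoff 5)
  P2 vs A: payoffs [2, 2] → best response X/Y (payoff 2)
  P2 vs B: payoffs [2, 4] → best response Y (payoff 4)
Mutual best responses: (A,X), (A,Y), (B,Y) → Nash equilibria.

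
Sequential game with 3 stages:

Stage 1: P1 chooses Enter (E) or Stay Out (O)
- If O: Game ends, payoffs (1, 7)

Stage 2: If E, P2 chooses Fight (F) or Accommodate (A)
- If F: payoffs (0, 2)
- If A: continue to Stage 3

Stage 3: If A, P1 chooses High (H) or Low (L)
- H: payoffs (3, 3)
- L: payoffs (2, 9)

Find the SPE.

SPE: (E, A, H); Outcome (3, 3)

Work:
Stage 3: P1 chooses H (3 vs 2)
Stage 2: P2: F->2, A->3 (anticipating H). Choose A
Stage 1: P1: O->1, E->3 (anticipating A, H). Choose E
SPE path: E -> A -> H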